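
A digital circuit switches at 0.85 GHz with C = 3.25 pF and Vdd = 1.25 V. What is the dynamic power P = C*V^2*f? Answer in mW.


Step 1: V^2 = 1.25^2 = 1.5625 V^2
Step 2: P = C*V^2*f = 3.25e-12 F * 1.5625 * 0.85e9 Hz
Step 3: P = 4.31640625e-03 W
Step 4: P = 4.316 mW

4.316


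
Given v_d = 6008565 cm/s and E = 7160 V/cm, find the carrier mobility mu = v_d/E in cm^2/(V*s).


Step 1: mu = v_d / E
Step 2: mu = 6008565 / 7160
Step 3: mu = 839.19 cm^2/(V*s)

839.19


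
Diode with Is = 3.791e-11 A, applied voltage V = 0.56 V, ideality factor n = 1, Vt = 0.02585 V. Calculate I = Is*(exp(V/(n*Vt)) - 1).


Step 1: V/(n*Vt) = 0.56/(1*0.02585) = 21.6634
Step 2: exp(21.6634) = 2.5603e+09
Step 3: I = 3.791e-11 * (2.5603e+09 - 1) = 9.71e-02 A

9.71e-02


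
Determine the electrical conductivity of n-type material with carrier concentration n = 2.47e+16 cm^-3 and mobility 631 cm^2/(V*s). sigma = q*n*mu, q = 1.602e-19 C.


Step 1: sigma = q * n * mu
Step 2: sigma = 1.602e-19 * 2.47e+16 * 631
Step 3: sigma = 2.497e+00 S/cm

2.497e+00


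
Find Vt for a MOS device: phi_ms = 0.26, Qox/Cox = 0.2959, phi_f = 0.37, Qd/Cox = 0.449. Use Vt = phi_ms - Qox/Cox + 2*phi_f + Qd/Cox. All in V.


Step 1: Vt = phi_ms - Qox/Cox + 2*phi_f + Qd/Cox
Step 2: Vt = 0.26 - 0.2959 + 2*0.37 + 0.449
Step 3: Vt = 0.26 - 0.2959 + 0.74 + 0.449
Step 4: Vt = 1.1531 V

1.1531


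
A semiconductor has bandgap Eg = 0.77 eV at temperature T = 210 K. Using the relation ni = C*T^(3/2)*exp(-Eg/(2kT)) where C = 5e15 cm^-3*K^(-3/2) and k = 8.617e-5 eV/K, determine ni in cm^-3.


Step 1: Compute kT = 8.617e-5 * 210 = 0.0180957 eV
Step 2: Exponent = -Eg/(2kT) = -0.77/(2*0.0180957) = -21.27577
Step 3: T^(3/2) = 210^1.5 = 3043.19
Step 4: ni = 5e15 * 3043.19 * exp(-21.27577) = 8.76e+09 cm^-3

8.76e+09


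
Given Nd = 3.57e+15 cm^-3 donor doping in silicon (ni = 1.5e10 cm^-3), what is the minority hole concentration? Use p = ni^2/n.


Step 1: Since Nd >> ni, n ≈ Nd = 3.57e+15 cm^-3
Step 2: p = ni^2 / n = (1.5e10)^2 / 3.57e+15
Step 3: p = 2.25e20 / 3.57e+15 = 6.30e+04 cm^-3

6.30e+04


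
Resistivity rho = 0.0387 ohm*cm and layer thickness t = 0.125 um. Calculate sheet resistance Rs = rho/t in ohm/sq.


Step 1: Convert thickness to cm: t = 0.125 um = 1.2500e-05 cm
Step 2: Rs = rho / t = 0.0387 / 1.2500e-05
Step 3: Rs = 3096.0 ohm/sq

3096.0


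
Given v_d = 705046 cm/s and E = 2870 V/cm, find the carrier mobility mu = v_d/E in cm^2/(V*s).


Step 1: mu = v_d / E
Step 2: mu = 705046 / 2870
Step 3: mu = 245.66 cm^2/(V*s)

245.66


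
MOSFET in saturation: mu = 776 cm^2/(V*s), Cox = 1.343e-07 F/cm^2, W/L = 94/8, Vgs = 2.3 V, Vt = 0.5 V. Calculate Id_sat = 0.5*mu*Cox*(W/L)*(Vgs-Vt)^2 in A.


Step 1: Overdrive voltage Vov = Vgs - Vt = 2.3 - 0.5 = 1.8 V
Step 2: W/L = 94/8 = 11.75
Step 3: Id = 0.5 * 776 * 1.343e-07 * 11.75 * 1.8^2
Step 4: Id = 1.98e-03 A

1.98e-03


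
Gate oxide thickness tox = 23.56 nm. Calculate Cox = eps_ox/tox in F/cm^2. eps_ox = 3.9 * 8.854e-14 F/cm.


Step 1: eps_ox = 3.9 * 8.854e-14 = 3.45306e-13 F/cm
Step 2: tox in cm = 23.56 nm * 1e-7 = 2.3560e-06 cm
Step 3: Cox = 3.45306e-13 / 2.3560e-06 = 1.47e-07 F/cm^2

1.47e-07


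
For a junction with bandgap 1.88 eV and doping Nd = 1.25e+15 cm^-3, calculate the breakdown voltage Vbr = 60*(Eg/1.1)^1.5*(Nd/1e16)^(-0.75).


Step 1: Eg/1.1 = 1.88/1.1 = 1.709091
Step 2: (Eg/1.1)^1.5 = 1.709091^1.5 = 2.234332
Step 3: (Nd/1e16)^(-0.75) = (0.125)^(-0.75) = 4.756828
Step 4: Vbr = 60 * 2.234332 * 4.756828 = 637.7 V

637.7


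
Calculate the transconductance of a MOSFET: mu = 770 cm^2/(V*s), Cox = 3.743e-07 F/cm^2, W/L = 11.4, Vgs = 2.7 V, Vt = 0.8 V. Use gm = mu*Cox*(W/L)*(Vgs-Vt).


Step 1: Vov = Vgs - Vt = 2.7 - 0.8 = 1.9 V
Step 2: gm = mu * Cox * (W/L) * Vov
Step 3: gm = 770 * 3.743e-07 * 11.4 * 1.9 = 6.24e-03 S

6.24e-03


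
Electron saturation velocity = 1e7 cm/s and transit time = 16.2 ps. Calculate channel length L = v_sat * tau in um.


Step 1: tau in seconds = 16.2 ps * 1e-12 = 1.6200e-11 s
Step 2: L = v_sat * tau = 1e7 * 1.6200e-11 = 1.6200e-04 cm
Step 3: L in um = 1.6200e-04 * 1e4 = 1.62 um

1.62


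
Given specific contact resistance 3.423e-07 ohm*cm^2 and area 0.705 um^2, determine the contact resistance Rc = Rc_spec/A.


Step 1: Convert area to cm^2: 0.705 um^2 = 7.0500e-09 cm^2
Step 2: Rc = Rc_spec / A = 3.423e-07 / 7.0500e-09
Step 3: Rc = 4.86e+01 ohms

4.86e+01


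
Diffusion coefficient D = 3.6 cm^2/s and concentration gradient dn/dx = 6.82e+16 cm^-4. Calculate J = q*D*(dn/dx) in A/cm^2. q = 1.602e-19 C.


Step 1: J = q * D * (dn/dx)
Step 2: J = 1.602e-19 * 3.6 * 6.82e+16
Step 3: J = 3.93e-02 A/cm^2

3.93e-02


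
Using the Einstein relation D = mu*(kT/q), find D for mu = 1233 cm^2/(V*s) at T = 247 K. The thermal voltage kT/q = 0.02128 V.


Step 1: D = mu * (kT/q)
Step 2: D = 1233 * 0.02128
Step 3: D = 26.24 cm^2/s

26.24


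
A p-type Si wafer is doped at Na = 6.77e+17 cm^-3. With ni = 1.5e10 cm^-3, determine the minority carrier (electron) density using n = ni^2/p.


Step 1: Majority hole concentration p ≈ Na = 6.77e+17 cm^-3
Step 2: n = ni^2 / Na = (1.5e10)^2 / 6.77e+17
Step 3: n = 3.32e+02 cm^-3

3.32e+02


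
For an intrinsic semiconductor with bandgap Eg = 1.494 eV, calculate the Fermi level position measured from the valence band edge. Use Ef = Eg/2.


Step 1: For an intrinsic semiconductor, the Fermi level sits at midgap.
Step 2: Ef = Eg / 2 = 1.494 / 2 = 0.747 eV

0.747


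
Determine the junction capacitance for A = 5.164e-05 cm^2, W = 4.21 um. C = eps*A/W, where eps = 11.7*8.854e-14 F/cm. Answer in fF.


Step 1: eps_Si = 11.7 * 8.854e-14 = 1.035918e-12 F/cm
Step 2: W in cm = 4.21 * 1e-4 = 4.21e-04 cm
Step 3: C = 1.035918e-12 * 5.164e-05 / 4.21e-04 = 1.270660e-13 F
Step 4: C = 127.07 fF

127.07


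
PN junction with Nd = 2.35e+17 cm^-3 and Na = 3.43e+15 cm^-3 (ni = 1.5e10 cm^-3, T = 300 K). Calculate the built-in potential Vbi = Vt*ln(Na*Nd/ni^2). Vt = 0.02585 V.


Step 1: Compute Na*Nd/ni^2 = 3.43e+15 * 2.35e+17 / (1.5e10)^2 = 3.5824e+12
Step 2: ln(3.5824e+12) = 28.9071
Step 3: Vbi = 0.02585 * 28.9071 = 0.747 V

0.747


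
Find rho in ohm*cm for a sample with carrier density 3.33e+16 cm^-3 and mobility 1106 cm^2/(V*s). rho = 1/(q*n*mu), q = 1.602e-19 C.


Step 1: sigma = q * n * mu = 1.602e-19 * 3.33e+16 * 1106 = 5.90013e+00 S/cm
Step 2: rho = 1 / sigma = 1 / 5.90013e+00 = 0.1695 ohm*cm

0.1695


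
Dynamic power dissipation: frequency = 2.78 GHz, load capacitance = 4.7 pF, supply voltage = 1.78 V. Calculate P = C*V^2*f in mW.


Step 1: V^2 = 1.78^2 = 3.1684 V^2
Step 2: P = C*V^2*f = 4.7e-12 F * 3.1684 * 2.78e9 Hz
Step 3: P = 4.13983144e-02 W
Step 4: P = 41.398 mW

41.398


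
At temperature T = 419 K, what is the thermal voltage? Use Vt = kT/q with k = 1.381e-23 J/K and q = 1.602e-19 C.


Step 1: kT = 1.381e-23 * 419 = 5.78639e-21 J
Step 2: Vt = kT/q = 5.78639e-21 / 1.602e-19
Step 3: Vt = 0.03612 V

0.03612


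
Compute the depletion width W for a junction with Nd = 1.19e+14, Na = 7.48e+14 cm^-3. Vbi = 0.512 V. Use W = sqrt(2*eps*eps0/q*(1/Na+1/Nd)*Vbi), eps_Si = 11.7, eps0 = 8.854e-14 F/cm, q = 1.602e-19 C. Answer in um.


Step 1: 1/Na + 1/Nd = 1/7.48e+14 + 1/1.19e+14 = 9.74026e-15
Step 2: 2*eps*eps0/q = 2*11.7*8.854e-14/1.602e-19 = 1.293281e+07
Step 3: W^2 = 1.293281e+07 * 9.74026e-15 * 0.512 = 6.44961e-08
Step 4: W = sqrt(6.44961e-08) = 2.540e-04 cm = 2.54 um

2.54


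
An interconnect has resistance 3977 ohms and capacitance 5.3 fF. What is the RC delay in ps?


Step 1: tau = R * C
Step 2: tau = 3977 * 5.3 fF = 3977 * 5.3e-15 F
Step 3: tau = 2.10781e-11 s = 21.0781 ps

21.0781


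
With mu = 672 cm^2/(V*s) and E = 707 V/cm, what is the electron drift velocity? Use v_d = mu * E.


Step 1: v_d = mu * E
Step 2: v_d = 672 * 707 = 475104
Step 3: v_d = 4.75e+05 cm/s

4.75e+05


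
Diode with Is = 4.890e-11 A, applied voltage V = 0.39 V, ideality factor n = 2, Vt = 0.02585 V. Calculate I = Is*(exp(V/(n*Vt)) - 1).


Step 1: V/(n*Vt) = 0.39/(2*0.02585) = 7.5435
Step 2: exp(7.5435) = 1.8884e+03
Step 3: I = 4.890e-11 * (1.8884e+03 - 1) = 9.23e-08 A

9.23e-08


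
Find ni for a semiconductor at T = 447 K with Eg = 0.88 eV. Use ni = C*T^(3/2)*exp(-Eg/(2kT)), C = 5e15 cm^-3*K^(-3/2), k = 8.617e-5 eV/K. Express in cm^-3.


Step 1: Compute kT = 8.617e-5 * 447 = 0.03851799 eV
Step 2: Exponent = -Eg/(2kT) = -0.88/(2*0.03851799) = -11.42323
Step 3: T^(3/2) = 447^1.5 = 9450.64
Step 4: ni = 5e15 * 9450.64 * exp(-11.42323) = 5.17e+14 cm^-3

5.17e+14


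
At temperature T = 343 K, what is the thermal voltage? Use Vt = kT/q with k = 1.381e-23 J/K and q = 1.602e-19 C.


Step 1: kT = 1.381e-23 * 343 = 4.73683e-21 J
Step 2: Vt = kT/q = 4.73683e-21 / 1.602e-19
Step 3: Vt = 0.02957 V

0.02957


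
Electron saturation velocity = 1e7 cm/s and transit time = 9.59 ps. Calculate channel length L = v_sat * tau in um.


Step 1: tau in seconds = 9.59 ps * 1e-12 = 9.5900e-12 s
Step 2: L = v_sat * tau = 1e7 * 9.5900e-12 = 9.5900e-05 cm
Step 3: L in um = 9.5900e-05 * 1e4 = 0.959 um

0.959


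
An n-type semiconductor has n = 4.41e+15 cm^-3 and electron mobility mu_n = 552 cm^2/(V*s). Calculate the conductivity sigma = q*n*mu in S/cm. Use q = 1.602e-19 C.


Step 1: sigma = q * n * mu
Step 2: sigma = 1.602e-19 * 4.41e+15 * 552
Step 3: sigma = 3.900e-01 S/cm

3.900e-01


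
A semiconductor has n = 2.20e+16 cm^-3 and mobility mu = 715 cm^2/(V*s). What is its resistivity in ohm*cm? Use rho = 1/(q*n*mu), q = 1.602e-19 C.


Step 1: sigma = q * n * mu = 1.602e-19 * 2.20e+16 * 715 = 2.51995e+00 S/cm
Step 2: rho = 1 / sigma = 1 / 2.51995e+00 = 0.3968 ohm*cm

0.3968


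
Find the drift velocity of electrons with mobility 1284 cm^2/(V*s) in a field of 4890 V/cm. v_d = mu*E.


Step 1: v_d = mu * E
Step 2: v_d = 1284 * 4890 = 6278760
Step 3: v_d = 6.28e+06 cm/s

6.28e+06


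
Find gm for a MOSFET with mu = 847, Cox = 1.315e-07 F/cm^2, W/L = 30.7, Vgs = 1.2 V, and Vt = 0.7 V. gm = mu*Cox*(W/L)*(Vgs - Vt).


Step 1: Vov = Vgs - Vt = 1.2 - 0.7 = 0.5 V
Step 2: gm = mu * Cox * (W/L) * Vov
Step 3: gm = 847 * 1.315e-07 * 30.7 * 0.5 = 1.71e-03 S

1.71e-03


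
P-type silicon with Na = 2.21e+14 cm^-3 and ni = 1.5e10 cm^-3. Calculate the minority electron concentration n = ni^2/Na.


Step 1: Majority hole concentration p ≈ Na = 2.21e+14 cm^-3
Step 2: n = ni^2 / Na = (1.5e10)^2 / 2.21e+14
Step 3: n = 1.02e+06 cm^-3

1.02e+06


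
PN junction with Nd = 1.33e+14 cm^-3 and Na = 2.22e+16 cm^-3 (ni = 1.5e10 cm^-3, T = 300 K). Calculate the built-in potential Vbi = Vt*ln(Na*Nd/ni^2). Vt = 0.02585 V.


Step 1: Compute Na*Nd/ni^2 = 2.22e+16 * 1.33e+14 / (1.5e10)^2 = 1.3123e+10
Step 2: ln(1.3123e+10) = 23.2976
Step 3: Vbi = 0.02585 * 23.2976 = 0.602 V

0.602


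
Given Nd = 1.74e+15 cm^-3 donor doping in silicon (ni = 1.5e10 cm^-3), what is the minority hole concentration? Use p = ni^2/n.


Step 1: Since Nd >> ni, n ≈ Nd = 1.74e+15 cm^-3
Step 2: p = ni^2 / n = (1.5e10)^2 / 1.74e+15
Step 3: p = 2.25e20 / 1.74e+15 = 1.29e+05 cm^-3

1.29e+05


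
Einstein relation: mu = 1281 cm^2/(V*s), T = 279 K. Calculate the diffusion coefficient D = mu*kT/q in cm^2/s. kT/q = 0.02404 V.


Step 1: D = mu * (kT/q)
Step 2: D = 1281 * 0.02404
Step 3: D = 30.8 cm^2/s

30.8


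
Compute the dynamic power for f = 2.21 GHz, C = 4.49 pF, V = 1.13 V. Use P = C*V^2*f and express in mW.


Step 1: V^2 = 1.13^2 = 1.2769 V^2
Step 2: P = C*V^2*f = 4.49e-12 F * 1.2769 * 2.21e9 Hz
Step 3: P = 1.267055101e-02 W
Step 4: P = 12.671 mW

12.671


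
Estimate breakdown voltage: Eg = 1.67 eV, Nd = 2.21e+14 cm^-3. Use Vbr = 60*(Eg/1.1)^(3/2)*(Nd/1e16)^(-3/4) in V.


Step 1: Eg/1.1 = 1.67/1.1 = 1.518182
Step 2: (Eg/1.1)^1.5 = 1.518182^1.5 = 1.870621
Step 3: (Nd/1e16)^(-0.75) = (0.0221)^(-0.75) = 17.446399
Step 4: Vbr = 60 * 1.870621 * 17.446399 = 1958.1 V

1958.1


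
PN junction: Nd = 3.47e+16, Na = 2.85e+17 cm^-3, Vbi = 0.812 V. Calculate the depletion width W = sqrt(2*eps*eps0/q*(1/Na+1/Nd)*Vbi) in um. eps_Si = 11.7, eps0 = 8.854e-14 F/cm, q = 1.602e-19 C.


Step 1: 1/Na + 1/Nd = 1/2.85e+17 + 1/3.47e+16 = 3.23272e-17
Step 2: 2*eps*eps0/q = 2*11.7*8.854e-14/1.602e-19 = 1.293281e+07
Step 3: W^2 = 1.293281e+07 * 3.23272e-17 * 0.812 = 3.39482e-10
Step 4: W = sqrt(3.39482e-10) = 1.843e-05 cm = 0.1843 um

0.1843


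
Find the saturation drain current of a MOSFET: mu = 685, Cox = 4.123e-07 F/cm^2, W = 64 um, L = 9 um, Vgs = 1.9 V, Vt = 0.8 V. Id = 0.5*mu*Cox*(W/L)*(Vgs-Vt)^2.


Step 1: Overdrive voltage Vov = Vgs - Vt = 1.9 - 0.8 = 1.1 V
Step 2: W/L = 64/9 = 7.11111
Step 3: Id = 0.5 * 685 * 4.123e-07 * 7.11111 * 1.1^2
Step 4: Id = 1.22e-03 A

1.22e-03


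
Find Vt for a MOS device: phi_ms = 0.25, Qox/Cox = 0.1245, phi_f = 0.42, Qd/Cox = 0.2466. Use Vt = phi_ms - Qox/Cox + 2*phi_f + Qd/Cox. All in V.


Step 1: Vt = phi_ms - Qox/Cox + 2*phi_f + Qd/Cox
Step 2: Vt = 0.25 - 0.1245 + 2*0.42 + 0.2466
Step 3: Vt = 0.25 - 0.1245 + 0.84 + 0.2466
Step 4: Vt = 1.2121 V

1.2121


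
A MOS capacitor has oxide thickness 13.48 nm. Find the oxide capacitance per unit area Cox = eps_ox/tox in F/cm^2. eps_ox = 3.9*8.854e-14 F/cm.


Step 1: eps_ox = 3.9 * 8.854e-14 = 3.45306e-13 F/cm
Step 2: tox in cm = 13.48 nm * 1e-7 = 1.3480e-06 cm
Step 3: Cox = 3.45306e-13 / 1.3480e-06 = 2.56e-07 F/cm^2

2.56e-07


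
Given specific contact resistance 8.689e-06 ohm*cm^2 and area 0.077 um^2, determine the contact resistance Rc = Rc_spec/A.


Step 1: Convert area to cm^2: 0.077 um^2 = 7.7000e-10 cm^2
Step 2: Rc = Rc_spec / A = 8.689e-06 / 7.7000e-10
Step 3: Rc = 1.13e+04 ohms

1.13e+04


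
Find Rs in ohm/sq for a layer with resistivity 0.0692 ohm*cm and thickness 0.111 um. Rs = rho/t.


Step 1: Convert thickness to cm: t = 0.111 um = 1.1100e-05 cm
Step 2: Rs = rho / t = 0.0692 / 1.1100e-05
Step 3: Rs = 6234.2 ohm/sq

6234.2


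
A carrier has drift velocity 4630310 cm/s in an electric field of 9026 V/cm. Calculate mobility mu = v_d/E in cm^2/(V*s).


Step 1: mu = v_d / E
Step 2: mu = 4630310 / 9026
Step 3: mu = 513.0 cm^2/(V*s)

513.0


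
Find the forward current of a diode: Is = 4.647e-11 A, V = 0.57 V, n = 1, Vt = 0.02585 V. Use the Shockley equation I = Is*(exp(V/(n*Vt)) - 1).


Step 1: V/(n*Vt) = 0.57/(1*0.02585) = 22.0503
Step 2: exp(22.0503) = 3.7698e+09
Step 3: I = 4.647e-11 * (3.7698e+09 - 1) = 1.75e-01 A

1.75e-01


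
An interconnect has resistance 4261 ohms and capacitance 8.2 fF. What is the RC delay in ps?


Step 1: tau = R * C
Step 2: tau = 4261 * 8.2 fF = 4261 * 8.2e-15 F
Step 3: tau = 3.49402e-11 s = 34.9402 ps

34.9402


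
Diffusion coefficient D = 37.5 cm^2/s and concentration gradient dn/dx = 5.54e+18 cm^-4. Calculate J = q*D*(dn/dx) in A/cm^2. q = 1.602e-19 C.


Step 1: J = q * D * (dn/dx)
Step 2: J = 1.602e-19 * 37.5 * 5.54e+18
Step 3: J = 3.33e+01 A/cm^2

3.33e+01


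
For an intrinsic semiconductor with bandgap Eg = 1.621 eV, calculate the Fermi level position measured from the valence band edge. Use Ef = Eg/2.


Step 1: For an intrinsic semiconductor, the Fermi level sits at midgap.
Step 2: Ef = Eg / 2 = 1.621 / 2 = 0.8105 eV

0.8105


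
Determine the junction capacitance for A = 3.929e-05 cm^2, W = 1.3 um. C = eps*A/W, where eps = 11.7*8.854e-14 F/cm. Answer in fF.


Step 1: eps_Si = 11.7 * 8.854e-14 = 1.035918e-12 F/cm
Step 2: W in cm = 1.3 * 1e-4 = 1.30e-04 cm
Step 3: C = 1.035918e-12 * 3.929e-05 / 1.30e-04 = 3.130863e-13 F
Step 4: C = 313.09 fF

313.09


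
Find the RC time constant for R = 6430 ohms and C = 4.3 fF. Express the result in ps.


Step 1: tau = R * C
Step 2: tau = 6430 * 4.3 fF = 6430 * 4.3e-15 F
Step 3: tau = 2.7649e-11 s = 27.649 ps

27.649


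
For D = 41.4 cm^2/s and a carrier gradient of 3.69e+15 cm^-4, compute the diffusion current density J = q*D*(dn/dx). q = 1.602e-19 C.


Step 1: J = q * D * (dn/dx)
Step 2: J = 1.602e-19 * 41.4 * 3.69e+15
Step 3: J = 2.45e-02 A/cm^2

2.45e-02


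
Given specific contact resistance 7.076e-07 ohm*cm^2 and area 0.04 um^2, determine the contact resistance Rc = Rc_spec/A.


Step 1: Convert area to cm^2: 0.04 um^2 = 4.0000e-10 cm^2
Step 2: Rc = Rc_spec / A = 7.076e-07 / 4.0000e-10
Step 3: Rc = 1.77e+03 ohms

1.77e+03


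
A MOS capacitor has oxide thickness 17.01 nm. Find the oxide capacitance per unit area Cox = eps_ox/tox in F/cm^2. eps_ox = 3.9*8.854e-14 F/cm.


Step 1: eps_ox = 3.9 * 8.854e-14 = 3.45306e-13 F/cm
Step 2: tox in cm = 17.01 nm * 1e-7 = 1.7010e-06 cm
Step 3: Cox = 3.45306e-13 / 1.7010e-06 = 2.03e-07 F/cm^2

2.03e-07


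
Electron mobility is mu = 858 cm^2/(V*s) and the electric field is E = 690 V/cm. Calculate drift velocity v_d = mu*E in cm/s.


Step 1: v_d = mu * E
Step 2: v_d = 858 * 690 = 592020
Step 3: v_d = 5.92e+05 cm/s

5.92e+05


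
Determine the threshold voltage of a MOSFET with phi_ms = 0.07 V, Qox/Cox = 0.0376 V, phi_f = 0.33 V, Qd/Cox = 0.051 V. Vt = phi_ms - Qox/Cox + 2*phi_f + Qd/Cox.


Step 1: Vt = phi_ms - Qox/Cox + 2*phi_f + Qd/Cox
Step 2: Vt = 0.07 - 0.0376 + 2*0.33 + 0.051
Step 3: Vt = 0.07 - 0.0376 + 0.66 + 0.051
Step 4: Vt = 0.7434 V

0.7434


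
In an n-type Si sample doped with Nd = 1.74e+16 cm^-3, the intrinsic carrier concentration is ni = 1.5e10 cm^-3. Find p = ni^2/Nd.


Step 1: Since Nd >> ni, n ≈ Nd = 1.74e+16 cm^-3
Step 2: p = ni^2 / n = (1.5e10)^2 / 1.74e+16
Step 3: p = 2.25e20 / 1.74e+16 = 1.29e+04 cm^-3

1.29e+04


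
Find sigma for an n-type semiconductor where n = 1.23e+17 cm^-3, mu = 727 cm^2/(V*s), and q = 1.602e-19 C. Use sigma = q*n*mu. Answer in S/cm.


Step 1: sigma = q * n * mu
Step 2: sigma = 1.602e-19 * 1.23e+17 * 727
Step 3: sigma = 1.433e+01 S/cm

1.433e+01


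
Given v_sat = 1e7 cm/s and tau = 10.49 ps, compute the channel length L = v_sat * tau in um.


Step 1: tau in seconds = 10.49 ps * 1e-12 = 1.0490e-11 s
Step 2: L = v_sat * tau = 1e7 * 1.0490e-11 = 1.0490e-04 cm
Step 3: L in um = 1.0490e-04 * 1e4 = 1.049 um

1.049


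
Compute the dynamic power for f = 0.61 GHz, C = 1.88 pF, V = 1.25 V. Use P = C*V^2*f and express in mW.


Step 1: V^2 = 1.25^2 = 1.5625 V^2
Step 2: P = C*V^2*f = 1.88e-12 F * 1.5625 * 0.61e9 Hz
Step 3: P = 1.791875e-03 W
Step 4: P = 1.792 mW

1.792


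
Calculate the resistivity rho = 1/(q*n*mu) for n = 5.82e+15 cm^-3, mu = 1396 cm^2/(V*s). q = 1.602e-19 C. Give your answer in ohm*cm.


Step 1: sigma = q * n * mu = 1.602e-19 * 5.82e+15 * 1396 = 1.30158e+00 S/cm
Step 2: rho = 1 / sigma = 1 / 1.30158e+00 = 0.7683 ohm*cm

0.7683


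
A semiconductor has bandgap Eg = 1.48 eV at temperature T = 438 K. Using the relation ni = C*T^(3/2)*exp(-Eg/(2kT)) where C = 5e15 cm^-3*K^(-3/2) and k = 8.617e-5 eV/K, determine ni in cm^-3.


Step 1: Compute kT = 8.617e-5 * 438 = 0.03774246 eV
Step 2: Exponent = -Eg/(2kT) = -1.48/(2*0.03774246) = -19.60657
Step 3: T^(3/2) = 438^1.5 = 9166.66
Step 4: ni = 5e15 * 9166.66 * exp(-19.60657) = 1.40e+11 cm^-3

1.40e+11


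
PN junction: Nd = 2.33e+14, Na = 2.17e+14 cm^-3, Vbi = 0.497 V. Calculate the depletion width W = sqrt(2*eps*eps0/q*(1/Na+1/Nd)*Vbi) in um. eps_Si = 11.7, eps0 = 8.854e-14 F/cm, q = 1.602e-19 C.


Step 1: 1/Na + 1/Nd = 1/2.17e+14 + 1/2.33e+14 = 8.90014e-15
Step 2: 2*eps*eps0/q = 2*11.7*8.854e-14/1.602e-19 = 1.293281e+07
Step 3: W^2 = 1.293281e+07 * 8.90014e-15 * 0.497 = 5.72066e-08
Step 4: W = sqrt(5.72066e-08) = 2.392e-04 cm = 2.392 um

2.392


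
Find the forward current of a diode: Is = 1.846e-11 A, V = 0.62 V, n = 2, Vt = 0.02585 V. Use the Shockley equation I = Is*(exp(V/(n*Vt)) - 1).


Step 1: V/(n*Vt) = 0.62/(2*0.02585) = 11.9923
Step 2: exp(11.9923) = 1.6151e+05
Step 3: I = 1.846e-11 * (1.6151e+05 - 1) = 2.98e-06 A

2.98e-06


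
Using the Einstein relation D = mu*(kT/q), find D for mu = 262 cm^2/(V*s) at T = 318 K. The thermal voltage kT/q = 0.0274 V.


Step 1: D = mu * (kT/q)
Step 2: D = 262 * 0.0274
Step 3: D = 7.18 cm^2/s

7.18


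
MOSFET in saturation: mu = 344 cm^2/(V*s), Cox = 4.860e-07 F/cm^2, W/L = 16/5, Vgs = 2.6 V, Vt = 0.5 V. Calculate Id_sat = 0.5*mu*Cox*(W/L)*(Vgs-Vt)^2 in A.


Step 1: Overdrive voltage Vov = Vgs - Vt = 2.6 - 0.5 = 2.1 V
Step 2: W/L = 16/5 = 3.2
Step 3: Id = 0.5 * 344 * 4.860e-07 * 3.2 * 2.1^2
Step 4: Id = 1.18e-03 A

1.18e-03


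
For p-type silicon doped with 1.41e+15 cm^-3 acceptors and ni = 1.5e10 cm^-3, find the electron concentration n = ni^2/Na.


Step 1: Majority hole concentration p ≈ Na = 1.41e+15 cm^-3
Step 2: n = ni^2 / Na = (1.5e10)^2 / 1.41e+15
Step 3: n = 1.60e+05 cm^-3

1.60e+05


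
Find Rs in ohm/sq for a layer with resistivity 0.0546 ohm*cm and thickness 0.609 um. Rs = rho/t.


Step 1: Convert thickness to cm: t = 0.609 um = 6.0900e-05 cm
Step 2: Rs = rho / t = 0.0546 / 6.0900e-05
Step 3: Rs = 896.6 ohm/sq

896.6


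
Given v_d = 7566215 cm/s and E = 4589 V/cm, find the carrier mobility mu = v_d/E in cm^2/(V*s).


Step 1: mu = v_d / E
Step 2: mu = 7566215 / 4589
Step 3: mu = 1648.77 cm^2/(V*s)

1648.77


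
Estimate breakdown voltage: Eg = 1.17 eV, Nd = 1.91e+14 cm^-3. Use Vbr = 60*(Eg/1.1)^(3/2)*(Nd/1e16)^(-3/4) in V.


Step 1: Eg/1.1 = 1.17/1.1 = 1.063636
Step 2: (Eg/1.1)^1.5 = 1.063636^1.5 = 1.096957
Step 3: (Nd/1e16)^(-0.75) = (0.0191)^(-0.75) = 19.463681
Step 4: Vbr = 60 * 1.096957 * 19.463681 = 1281.0 V

1281.0


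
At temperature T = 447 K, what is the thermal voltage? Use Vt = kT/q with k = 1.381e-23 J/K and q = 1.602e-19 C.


Step 1: kT = 1.381e-23 * 447 = 6.17307e-21 J
Step 2: Vt = kT/q = 6.17307e-21 / 1.602e-19
Step 3: Vt = 0.03853 V

0.03853


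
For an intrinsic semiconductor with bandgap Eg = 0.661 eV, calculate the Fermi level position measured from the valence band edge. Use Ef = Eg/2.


Step 1: For an intrinsic semiconductor, the Fermi level sits at midgap.
Step 2: Ef = Eg / 2 = 0.661 / 2 = 0.3305 eV

0.3305


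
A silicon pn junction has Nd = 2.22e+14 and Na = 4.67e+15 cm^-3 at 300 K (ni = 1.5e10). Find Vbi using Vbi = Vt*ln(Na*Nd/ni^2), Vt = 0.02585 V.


Step 1: Compute Na*Nd/ni^2 = 4.67e+15 * 2.22e+14 / (1.5e10)^2 = 4.6077e+09
Step 2: ln(4.6077e+09) = 22.2510
Step 3: Vbi = 0.02585 * 22.2510 = 0.575 V

0.575


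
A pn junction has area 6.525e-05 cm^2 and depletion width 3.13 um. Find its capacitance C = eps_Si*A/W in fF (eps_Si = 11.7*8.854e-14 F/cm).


Step 1: eps_Si = 11.7 * 8.854e-14 = 1.035918e-12 F/cm
Step 2: W in cm = 3.13 * 1e-4 = 3.13e-04 cm
Step 3: C = 1.035918e-12 * 6.525e-05 / 3.13e-04 = 2.159542e-13 F
Step 4: C = 215.95 fF

215.95


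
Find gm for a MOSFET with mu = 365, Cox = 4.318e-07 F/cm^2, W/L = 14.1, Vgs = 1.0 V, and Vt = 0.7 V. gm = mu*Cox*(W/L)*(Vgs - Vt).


Step 1: Vov = Vgs - Vt = 1.0 - 0.7 = 0.3 V
Step 2: gm = mu * Cox * (W/L) * Vov
Step 3: gm = 365 * 4.318e-07 * 14.1 * 0.3 = 6.67e-04 S

6.67e-04


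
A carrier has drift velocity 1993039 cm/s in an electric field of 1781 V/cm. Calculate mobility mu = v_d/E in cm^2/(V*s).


Step 1: mu = v_d / E
Step 2: mu = 1993039 / 1781
Step 3: mu = 1119.06 cm^2/(V*s)

1119.06


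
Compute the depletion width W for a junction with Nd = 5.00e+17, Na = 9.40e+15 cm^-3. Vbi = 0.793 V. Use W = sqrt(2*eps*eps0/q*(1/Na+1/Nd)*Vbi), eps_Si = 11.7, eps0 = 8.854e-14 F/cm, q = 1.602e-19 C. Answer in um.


Step 1: 1/Na + 1/Nd = 1/9.40e+15 + 1/5.00e+17 = 1.08383e-16
Step 2: 2*eps*eps0/q = 2*11.7*8.854e-14/1.602e-19 = 1.293281e+07
Step 3: W^2 = 1.293281e+07 * 1.08383e-16 * 0.793 = 1.11155e-09
Step 4: W = sqrt(1.11155e-09) = 3.334e-05 cm = 0.3334 um

0.3334


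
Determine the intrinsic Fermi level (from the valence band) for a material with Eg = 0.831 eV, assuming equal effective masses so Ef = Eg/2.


Step 1: For an intrinsic semiconductor, the Fermi level sits at midgap.
Step 2: Ef = Eg / 2 = 0.831 / 2 = 0.4155 eV

0.4155


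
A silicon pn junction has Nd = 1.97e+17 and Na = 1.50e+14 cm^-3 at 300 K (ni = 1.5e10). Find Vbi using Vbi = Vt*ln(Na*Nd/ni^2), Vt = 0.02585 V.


Step 1: Compute Na*Nd/ni^2 = 1.50e+14 * 1.97e+17 / (1.5e10)^2 = 1.3133e+11
Step 2: ln(1.3133e+11) = 25.6010
Step 3: Vbi = 0.02585 * 25.6010 = 0.662 V

0.662


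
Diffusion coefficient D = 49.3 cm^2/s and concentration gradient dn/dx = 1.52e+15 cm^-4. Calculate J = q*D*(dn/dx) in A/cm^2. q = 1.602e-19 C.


Step 1: J = q * D * (dn/dx)
Step 2: J = 1.602e-19 * 49.3 * 1.52e+15
Step 3: J = 1.20e-02 A/cm^2

1.20e-02


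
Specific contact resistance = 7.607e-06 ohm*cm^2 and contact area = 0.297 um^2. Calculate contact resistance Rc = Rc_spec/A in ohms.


Step 1: Convert area to cm^2: 0.297 um^2 = 2.9700e-09 cm^2
Step 2: Rc = Rc_spec / A = 7.607e-06 / 2.9700e-09
Step 3: Rc = 2.56e+03 ohms

2.56e+03


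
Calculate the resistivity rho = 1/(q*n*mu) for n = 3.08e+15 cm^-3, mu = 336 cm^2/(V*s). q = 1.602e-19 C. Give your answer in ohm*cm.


Step 1: sigma = q * n * mu = 1.602e-19 * 3.08e+15 * 336 = 1.65788e-01 S/cm
Step 2: rho = 1 / sigma = 1 / 1.65788e-01 = 6.032 ohm*cm

6.032


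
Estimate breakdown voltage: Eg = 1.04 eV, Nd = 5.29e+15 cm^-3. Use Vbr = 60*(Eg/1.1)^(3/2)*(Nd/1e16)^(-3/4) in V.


Step 1: Eg/1.1 = 1.04/1.1 = 0.945455
Step 2: (Eg/1.1)^1.5 = 0.945455^1.5 = 0.919309
Step 3: (Nd/1e16)^(-0.75) = (0.529)^(-0.75) = 1.612160
Step 4: Vbr = 60 * 0.919309 * 1.612160 = 88.9 V

88.9


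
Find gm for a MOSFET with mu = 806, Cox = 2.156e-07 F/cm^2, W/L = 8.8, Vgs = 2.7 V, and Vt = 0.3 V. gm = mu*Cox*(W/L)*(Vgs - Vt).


Step 1: Vov = Vgs - Vt = 2.7 - 0.3 = 2.4 V
Step 2: gm = mu * Cox * (W/L) * Vov
Step 3: gm = 806 * 2.156e-07 * 8.8 * 2.4 = 3.67e-03 S

3.67e-03


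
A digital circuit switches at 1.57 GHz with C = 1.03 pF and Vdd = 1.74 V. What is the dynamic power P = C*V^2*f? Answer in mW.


Step 1: V^2 = 1.74^2 = 3.0276 V^2
Step 2: P = C*V^2*f = 1.03e-12 F * 3.0276 * 1.57e9 Hz
Step 3: P = 4.89593196e-03 W
Step 4: P = 4.896 mW

4.896


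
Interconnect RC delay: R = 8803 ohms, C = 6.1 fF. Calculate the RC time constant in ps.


Step 1: tau = R * C
Step 2: tau = 8803 * 6.1 fF = 8803 * 6.1e-15 F
Step 3: tau = 5.36983e-11 s = 53.6983 ps

53.6983


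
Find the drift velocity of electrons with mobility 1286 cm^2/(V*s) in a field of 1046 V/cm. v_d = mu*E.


Step 1: v_d = mu * E
Step 2: v_d = 1286 * 1046 = 1345156
Step 3: v_d = 1.35e+06 cm/s

1.35e+06


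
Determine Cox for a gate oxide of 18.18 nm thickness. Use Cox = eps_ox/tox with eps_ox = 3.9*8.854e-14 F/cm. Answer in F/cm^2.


Step 1: eps_ox = 3.9 * 8.854e-14 = 3.45306e-13 F/cm
Step 2: tox in cm = 18.18 nm * 1e-7 = 1.8180e-06 cm
Step 3: Cox = 3.45306e-13 / 1.8180e-06 = 1.90e-07 F/cm^2

1.90e-07


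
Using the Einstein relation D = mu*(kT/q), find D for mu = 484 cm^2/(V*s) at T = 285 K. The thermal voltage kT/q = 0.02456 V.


Step 1: D = mu * (kT/q)
Step 2: D = 484 * 0.02456
Step 3: D = 11.89 cm^2/s

11.89


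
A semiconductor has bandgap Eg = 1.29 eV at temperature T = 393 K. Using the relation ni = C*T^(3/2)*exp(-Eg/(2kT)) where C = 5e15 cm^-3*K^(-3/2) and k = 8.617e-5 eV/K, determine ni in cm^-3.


Step 1: Compute kT = 8.617e-5 * 393 = 0.03386481 eV
Step 2: Exponent = -Eg/(2kT) = -1.29/(2*0.03386481) = -19.04632
Step 3: T^(3/2) = 393^1.5 = 7790.92
Step 4: ni = 5e15 * 7790.92 * exp(-19.04632) = 2.08e+11 cm^-3

2.08e+11


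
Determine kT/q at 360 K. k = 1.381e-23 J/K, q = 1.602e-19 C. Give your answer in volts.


Step 1: kT = 1.381e-23 * 360 = 4.9716e-21 J
Step 2: Vt = kT/q = 4.9716e-21 / 1.602e-19
Step 3: Vt = 0.03103 V

0.03103


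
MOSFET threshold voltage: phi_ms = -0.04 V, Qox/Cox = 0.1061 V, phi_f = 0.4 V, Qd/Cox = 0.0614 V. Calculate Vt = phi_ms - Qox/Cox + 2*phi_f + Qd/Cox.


Step 1: Vt = phi_ms - Qox/Cox + 2*phi_f + Qd/Cox
Step 2: Vt = -0.04 - 0.1061 + 2*0.4 + 0.0614
Step 3: Vt = -0.04 - 0.1061 + 0.8 + 0.0614
Step 4: Vt = 0.7153 V

0.7153


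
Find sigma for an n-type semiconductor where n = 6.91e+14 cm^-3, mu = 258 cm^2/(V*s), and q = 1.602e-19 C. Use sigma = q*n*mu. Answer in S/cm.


Step 1: sigma = q * n * mu
Step 2: sigma = 1.602e-19 * 6.91e+14 * 258
Step 3: sigma = 2.856e-02 S/cm

2.856e-02


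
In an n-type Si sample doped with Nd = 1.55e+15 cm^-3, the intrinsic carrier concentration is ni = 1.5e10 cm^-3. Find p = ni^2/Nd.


Step 1: Since Nd >> ni, n ≈ Nd = 1.55e+15 cm^-3
Step 2: p = ni^2 / n = (1.5e10)^2 / 1.55e+15
Step 3: p = 2.25e20 / 1.55e+15 = 1.45e+05 cm^-3

1.45e+05


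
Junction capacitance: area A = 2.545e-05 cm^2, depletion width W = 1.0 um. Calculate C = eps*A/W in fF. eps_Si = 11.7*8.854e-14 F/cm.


Step 1: eps_Si = 11.7 * 8.854e-14 = 1.035918e-12 F/cm
Step 2: W in cm = 1.0 * 1e-4 = 1.00e-04 cm
Step 3: C = 1.035918e-12 * 2.545e-05 / 1.00e-04 = 2.636411e-13 F
Step 4: C = 263.64 fF

263.64


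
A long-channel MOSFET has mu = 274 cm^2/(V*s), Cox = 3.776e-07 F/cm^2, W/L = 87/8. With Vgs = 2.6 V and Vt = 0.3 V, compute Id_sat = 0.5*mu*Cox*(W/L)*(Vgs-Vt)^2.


Step 1: Overdrive voltage Vov = Vgs - Vt = 2.6 - 0.3 = 2.3 V
Step 2: W/L = 87/8 = 10.875
Step 3: Id = 0.5 * 274 * 3.776e-07 * 10.875 * 2.3^2
Step 4: Id = 2.98e-03 A

2.98e-03


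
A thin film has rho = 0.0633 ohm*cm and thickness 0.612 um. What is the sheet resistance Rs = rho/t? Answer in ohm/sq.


Step 1: Convert thickness to cm: t = 0.612 um = 6.1200e-05 cm
Step 2: Rs = rho / t = 0.0633 / 6.1200e-05
Step 3: Rs = 1034.3 ohm/sq

1034.3


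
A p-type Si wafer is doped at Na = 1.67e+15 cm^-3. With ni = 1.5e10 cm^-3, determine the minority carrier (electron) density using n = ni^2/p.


Step 1: Majority hole concentration p ≈ Na = 1.67e+15 cm^-3
Step 2: n = ni^2 / Na = (1.5e10)^2 / 1.67e+15
Step 3: n = 1.35e+05 cm^-3

1.35e+05


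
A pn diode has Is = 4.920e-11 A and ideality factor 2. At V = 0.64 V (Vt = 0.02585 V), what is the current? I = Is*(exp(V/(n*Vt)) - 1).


Step 1: V/(n*Vt) = 0.64/(2*0.02585) = 12.3791
Step 2: exp(12.3791) = 2.3778e+05
Step 3: I = 4.920e-11 * (2.3778e+05 - 1) = 1.17e-05 A

1.17e-05


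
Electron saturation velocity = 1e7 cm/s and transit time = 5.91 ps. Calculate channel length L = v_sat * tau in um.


Step 1: tau in seconds = 5.91 ps * 1e-12 = 5.9100e-12 s
Step 2: L = v_sat * tau = 1e7 * 5.9100e-12 = 5.9100e-05 cm
Step 3: L in um = 5.9100e-05 * 1e4 = 0.591 um

0.591


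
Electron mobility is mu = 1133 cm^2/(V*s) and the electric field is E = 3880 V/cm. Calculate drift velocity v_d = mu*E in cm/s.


Step 1: v_d = mu * E
Step 2: v_d = 1133 * 3880 = 4396040
Step 3: v_d = 4.40e+06 cm/s

4.40e+06


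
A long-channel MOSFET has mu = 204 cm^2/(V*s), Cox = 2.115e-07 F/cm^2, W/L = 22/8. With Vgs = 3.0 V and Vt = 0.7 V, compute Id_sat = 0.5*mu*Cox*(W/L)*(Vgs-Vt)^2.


Step 1: Overdrive voltage Vov = Vgs - Vt = 3.0 - 0.7 = 2.3 V
Step 2: W/L = 22/8 = 2.75
Step 3: Id = 0.5 * 204 * 2.115e-07 * 2.75 * 2.3^2
Step 4: Id = 3.14e-04 A

3.14e-04


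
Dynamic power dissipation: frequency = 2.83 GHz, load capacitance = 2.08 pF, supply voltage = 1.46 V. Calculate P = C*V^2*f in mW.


Step 1: V^2 = 1.46^2 = 2.1316 V^2
Step 2: P = C*V^2*f = 2.08e-12 F * 2.1316 * 2.83e9 Hz
Step 3: P = 1.254745024e-02 W
Step 4: P = 12.547 mW

12.547


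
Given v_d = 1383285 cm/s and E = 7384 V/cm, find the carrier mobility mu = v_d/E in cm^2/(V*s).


Step 1: mu = v_d / E
Step 2: mu = 1383285 / 7384
Step 3: mu = 187.34 cm^2/(V*s)

187.34


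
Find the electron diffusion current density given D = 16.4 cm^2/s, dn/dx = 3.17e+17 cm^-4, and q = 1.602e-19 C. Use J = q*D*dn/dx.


Step 1: J = q * D * (dn/dx)
Step 2: J = 1.602e-19 * 16.4 * 3.17e+17
Step 3: J = 8.33e-01 A/cm^2

8.33e-01


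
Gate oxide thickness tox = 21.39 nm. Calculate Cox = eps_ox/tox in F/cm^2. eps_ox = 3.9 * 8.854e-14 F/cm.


Step 1: eps_ox = 3.9 * 8.854e-14 = 3.45306e-13 F/cm
Step 2: tox in cm = 21.39 nm * 1e-7 = 2.1390e-06 cm
Step 3: Cox = 3.45306e-13 / 2.1390e-06 = 1.61e-07 F/cm^2

1.61e-07


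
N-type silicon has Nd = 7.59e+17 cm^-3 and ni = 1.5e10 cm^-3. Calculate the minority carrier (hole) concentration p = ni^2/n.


Step 1: Since Nd >> ni, n ≈ Nd = 7.59e+17 cm^-3
Step 2: p = ni^2 / n = (1.5e10)^2 / 7.59e+17
Step 3: p = 2.25e20 / 7.59e+17 = 2.96e+02 cm^-3

2.96e+02


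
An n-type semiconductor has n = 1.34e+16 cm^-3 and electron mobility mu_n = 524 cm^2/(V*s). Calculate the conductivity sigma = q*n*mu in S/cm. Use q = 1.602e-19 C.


Step 1: sigma = q * n * mu
Step 2: sigma = 1.602e-19 * 1.34e+16 * 524
Step 3: sigma = 1.125e+00 S/cm

1.125e+00


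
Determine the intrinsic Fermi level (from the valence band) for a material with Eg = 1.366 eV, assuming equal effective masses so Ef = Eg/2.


Step 1: For an intrinsic semiconductor, the Fermi level sits at midgap.
Step 2: Ef = Eg / 2 = 1.366 / 2 = 0.683 eV

0.683


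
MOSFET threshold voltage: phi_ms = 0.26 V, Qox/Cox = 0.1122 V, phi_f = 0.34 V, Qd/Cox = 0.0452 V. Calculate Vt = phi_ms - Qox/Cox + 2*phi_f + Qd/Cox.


Step 1: Vt = phi_ms - Qox/Cox + 2*phi_f + Qd/Cox
Step 2: Vt = 0.26 - 0.1122 + 2*0.34 + 0.0452
Step 3: Vt = 0.26 - 0.1122 + 0.68 + 0.0452
Step 4: Vt = 0.873 V

0.873


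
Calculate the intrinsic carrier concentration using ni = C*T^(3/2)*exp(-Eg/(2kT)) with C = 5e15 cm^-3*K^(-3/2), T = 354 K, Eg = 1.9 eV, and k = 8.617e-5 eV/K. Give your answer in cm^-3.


Step 1: Compute kT = 8.617e-5 * 354 = 0.03050418 eV
Step 2: Exponent = -Eg/(2kT) = -1.9/(2*0.03050418) = -31.14327
Step 3: T^(3/2) = 354^1.5 = 6660.47
Step 4: ni = 5e15 * 6660.47 * exp(-31.14327) = 9.93e+05 cm^-3

9.93e+05


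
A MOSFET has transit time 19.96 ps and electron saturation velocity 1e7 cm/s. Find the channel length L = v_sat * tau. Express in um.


Step 1: tau in seconds = 19.96 ps * 1e-12 = 1.9960e-11 s
Step 2: L = v_sat * tau = 1e7 * 1.9960e-11 = 1.9960e-04 cm
Step 3: L in um = 1.9960e-04 * 1e4 = 1.996 um

1.996


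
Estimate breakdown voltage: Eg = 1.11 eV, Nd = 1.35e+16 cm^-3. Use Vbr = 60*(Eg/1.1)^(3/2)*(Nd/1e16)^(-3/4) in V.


Step 1: Eg/1.1 = 1.11/1.1 = 1.009091
Step 2: (Eg/1.1)^1.5 = 1.009091^1.5 = 1.013667
Step 3: (Nd/1e16)^(-0.75) = (1.35)^(-0.75) = 0.798454
Step 4: Vbr = 60 * 1.013667 * 0.798454 = 48.6 V

48.6


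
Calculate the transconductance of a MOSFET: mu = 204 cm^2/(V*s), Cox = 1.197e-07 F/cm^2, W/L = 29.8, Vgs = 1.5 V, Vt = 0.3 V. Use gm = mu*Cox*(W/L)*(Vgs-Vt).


Step 1: Vov = Vgs - Vt = 1.5 - 0.3 = 1.2 V
Step 2: gm = mu * Cox * (W/L) * Vov
Step 3: gm = 204 * 1.197e-07 * 29.8 * 1.2 = 8.73e-04 S

8.73e-04


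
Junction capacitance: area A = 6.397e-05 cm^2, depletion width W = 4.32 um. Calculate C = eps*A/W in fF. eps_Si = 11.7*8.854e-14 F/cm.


Step 1: eps_Si = 11.7 * 8.854e-14 = 1.035918e-12 F/cm
Step 2: W in cm = 4.32 * 1e-4 = 4.32e-04 cm
Step 3: C = 1.035918e-12 * 6.397e-05 / 4.32e-04 = 1.533974e-13 F
Step 4: C = 153.4 fF

153.4


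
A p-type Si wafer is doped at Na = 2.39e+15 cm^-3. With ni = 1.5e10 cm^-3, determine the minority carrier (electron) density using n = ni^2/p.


Step 1: Majority hole concentration p ≈ Na = 2.39e+15 cm^-3
Step 2: n = ni^2 / Na = (1.5e10)^2 / 2.39e+15
Step 3: n = 9.41e+04 cm^-3

9.41e+04


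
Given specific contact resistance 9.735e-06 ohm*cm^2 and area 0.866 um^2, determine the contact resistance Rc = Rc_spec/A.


Step 1: Convert area to cm^2: 0.866 um^2 = 8.6600e-09 cm^2
Step 2: Rc = Rc_spec / A = 9.735e-06 / 8.6600e-09
Step 3: Rc = 1.12e+03 ohms

1.12e+03


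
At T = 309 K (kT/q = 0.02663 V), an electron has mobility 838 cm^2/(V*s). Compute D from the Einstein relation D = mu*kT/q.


Step 1: D = mu * (kT/q)
Step 2: D = 838 * 0.02663
Step 3: D = 22.32 cm^2/s

22.32


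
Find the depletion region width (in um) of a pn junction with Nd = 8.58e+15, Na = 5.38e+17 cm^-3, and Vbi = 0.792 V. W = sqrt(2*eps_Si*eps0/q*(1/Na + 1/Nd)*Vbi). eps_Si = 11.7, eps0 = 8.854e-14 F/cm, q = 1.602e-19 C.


Step 1: 1/Na + 1/Nd = 1/5.38e+17 + 1/8.58e+15 = 1.18409e-16
Step 2: 2*eps*eps0/q = 2*11.7*8.854e-14/1.602e-19 = 1.293281e+07
Step 3: W^2 = 1.293281e+07 * 1.18409e-16 * 0.792 = 1.21284e-09
Step 4: W = sqrt(1.21284e-09) = 3.483e-05 cm = 0.3483 um

0.3483


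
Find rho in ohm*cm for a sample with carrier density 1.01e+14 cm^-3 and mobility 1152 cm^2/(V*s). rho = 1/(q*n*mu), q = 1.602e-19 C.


Step 1: sigma = q * n * mu = 1.602e-19 * 1.01e+14 * 1152 = 1.86396e-02 S/cm
Step 2: rho = 1 / sigma = 1 / 1.86396e-02 = 53.65 ohm*cm

53.65


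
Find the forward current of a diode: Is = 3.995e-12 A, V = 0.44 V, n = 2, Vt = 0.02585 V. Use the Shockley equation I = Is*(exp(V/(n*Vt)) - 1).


Step 1: V/(n*Vt) = 0.44/(2*0.02585) = 8.5106
Step 2: exp(8.5106) = 4.9671e+03
Step 3: I = 3.995e-12 * (4.9671e+03 - 1) = 1.98e-08 A

1.98e-08


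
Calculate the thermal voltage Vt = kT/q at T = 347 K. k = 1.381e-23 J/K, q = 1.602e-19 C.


Step 1: kT = 1.381e-23 * 347 = 4.79207e-21 J
Step 2: Vt = kT/q = 4.79207e-21 / 1.602e-19
Step 3: Vt = 0.02991 V

0.02991


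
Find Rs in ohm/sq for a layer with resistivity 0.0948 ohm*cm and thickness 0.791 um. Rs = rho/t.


Step 1: Convert thickness to cm: t = 0.791 um = 7.9100e-05 cm
Step 2: Rs = rho / t = 0.0948 / 7.9100e-05
Step 3: Rs = 1198.5 ohm/sq

1198.5


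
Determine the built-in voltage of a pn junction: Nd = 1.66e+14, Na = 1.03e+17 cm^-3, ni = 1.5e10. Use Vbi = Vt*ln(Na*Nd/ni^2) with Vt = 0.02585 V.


Step 1: Compute Na*Nd/ni^2 = 1.03e+17 * 1.66e+14 / (1.5e10)^2 = 7.5991e+10
Step 2: ln(7.5991e+10) = 25.0539
Step 3: Vbi = 0.02585 * 25.0539 = 0.648 V

0.648


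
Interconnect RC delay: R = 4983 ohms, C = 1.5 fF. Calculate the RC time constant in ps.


Step 1: tau = R * C
Step 2: tau = 4983 * 1.5 fF = 4983 * 1.5e-15 F
Step 3: tau = 7.4745e-12 s = 7.4745 ps

7.4745


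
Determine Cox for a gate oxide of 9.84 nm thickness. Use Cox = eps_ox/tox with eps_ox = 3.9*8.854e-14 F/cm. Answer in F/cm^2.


Step 1: eps_ox = 3.9 * 8.854e-14 = 3.45306e-13 F/cm
Step 2: tox in cm = 9.84 nm * 1e-7 = 9.8400e-07 cm
Step 3: Cox = 3.45306e-13 / 9.8400e-07 = 3.51e-07 F/cm^2

3.51e-07


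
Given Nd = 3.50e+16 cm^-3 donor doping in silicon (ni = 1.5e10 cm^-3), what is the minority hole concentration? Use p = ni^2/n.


Step 1: Since Nd >> ni, n ≈ Nd = 3.50e+16 cm^-3
Step 2: p = ni^2 / n = (1.5e10)^2 / 3.50e+16
Step 3: p = 2.25e20 / 3.50e+16 = 6.43e+03 cm^-3

6.43e+03


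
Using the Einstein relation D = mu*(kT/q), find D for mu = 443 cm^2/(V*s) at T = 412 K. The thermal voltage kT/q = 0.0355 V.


Step 1: D = mu * (kT/q)
Step 2: D = 443 * 0.0355
Step 3: D = 15.73 cm^2/s

15.73


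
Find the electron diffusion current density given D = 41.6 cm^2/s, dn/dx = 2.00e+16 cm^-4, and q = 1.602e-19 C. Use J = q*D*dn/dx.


Step 1: J = q * D * (dn/dx)
Step 2: J = 1.602e-19 * 41.6 * 2.00e+16
Step 3: J = 1.33e-01 A/cm^2

1.33e-01


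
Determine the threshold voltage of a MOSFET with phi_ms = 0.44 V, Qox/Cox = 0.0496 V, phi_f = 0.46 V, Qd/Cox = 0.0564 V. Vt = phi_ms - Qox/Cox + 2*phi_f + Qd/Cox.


Step 1: Vt = phi_ms - Qox/Cox + 2*phi_f + Qd/Cox
Step 2: Vt = 0.44 - 0.0496 + 2*0.46 + 0.0564
Step 3: Vt = 0.44 - 0.0496 + 0.92 + 0.0564
Step 4: Vt = 1.3668 V

1.3668


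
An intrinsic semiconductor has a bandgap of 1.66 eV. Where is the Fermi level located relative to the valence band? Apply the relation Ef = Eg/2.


Step 1: For an intrinsic semiconductor, the Fermi level sits at midgap.
Step 2: Ef = Eg / 2 = 1.66 / 2 = 0.83 eV

0.83


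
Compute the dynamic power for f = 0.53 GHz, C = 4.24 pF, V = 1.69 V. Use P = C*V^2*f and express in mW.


Step 1: V^2 = 1.69^2 = 2.8561 V^2
Step 2: P = C*V^2*f = 4.24e-12 F * 2.8561 * 0.53e9 Hz
Step 3: P = 6.41822792e-03 W
Step 4: P = 6.418 mW

6.418


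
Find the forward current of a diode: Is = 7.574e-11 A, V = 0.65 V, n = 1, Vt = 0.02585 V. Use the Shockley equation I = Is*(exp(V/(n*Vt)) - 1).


Step 1: V/(n*Vt) = 0.65/(1*0.02585) = 25.1451
Step 2: exp(25.1451) = 8.3249e+10
Step 3: I = 7.574e-11 * (8.3249e+10 - 1) = 6.31e+00 A

6.31e+00


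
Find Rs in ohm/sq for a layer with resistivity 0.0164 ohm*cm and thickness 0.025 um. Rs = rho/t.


Step 1: Convert thickness to cm: t = 0.025 um = 2.5000e-06 cm
Step 2: Rs = rho / t = 0.0164 / 2.5000e-06
Step 3: Rs = 6560.0 ohm/sq

6560.0
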